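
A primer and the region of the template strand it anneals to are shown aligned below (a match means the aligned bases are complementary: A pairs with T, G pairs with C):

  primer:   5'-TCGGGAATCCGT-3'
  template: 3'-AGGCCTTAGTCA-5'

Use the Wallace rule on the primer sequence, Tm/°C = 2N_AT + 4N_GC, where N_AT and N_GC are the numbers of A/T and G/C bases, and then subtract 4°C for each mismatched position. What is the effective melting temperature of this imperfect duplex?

30°C

Primer base counts: A=2, T=3, G=4, C=3 → A+T=5, G+C=7
Perfect-match Tm = 2(5) + 4(7) = 10 + 28 = 38°C
Mismatches (positions where the bases are not complementary): 2 (at positions 3, 10)
Effective Tm = 38 − 2×4 = 38 − 8 = 30°C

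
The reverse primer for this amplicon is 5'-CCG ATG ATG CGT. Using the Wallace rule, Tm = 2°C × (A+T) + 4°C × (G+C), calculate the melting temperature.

Base counts: A=2, G=4, C=3, T=3
So N_AT = 5 and N_GC = 7.
Tm = 2(5) + 4(7) = 10 + 28 = 38°C

38°C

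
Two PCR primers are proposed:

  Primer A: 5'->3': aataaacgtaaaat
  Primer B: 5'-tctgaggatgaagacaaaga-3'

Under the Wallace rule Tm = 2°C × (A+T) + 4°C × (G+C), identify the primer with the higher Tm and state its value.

Primer B, 56°C

Primer A: A+T=12, G+C=2 → Tm = 2(12)+4(2) = 32°C
Primer B: A+T=12, G+C=8 → Tm = 2(12)+4(8) = 56°C
32°C vs 56°C → primer B is higher.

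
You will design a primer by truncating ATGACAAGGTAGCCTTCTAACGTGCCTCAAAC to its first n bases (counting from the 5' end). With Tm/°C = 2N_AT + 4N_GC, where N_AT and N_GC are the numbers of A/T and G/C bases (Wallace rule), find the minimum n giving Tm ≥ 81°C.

First 27 bases: ATGACAAGGTAGCCTTCTAACGTGCCT → Tm = 80°C (< 81°C)
First 28 bases: ATGACAAGGTAGCCTTCTAACGTGCCTC → Tm = 84°C (≥ 81°C)
Each additional base adds 2°C (A/T) or 4°C (G/C), so Tm is non-decreasing in n; n = 28 is the first length to reach 81°C.

n = 28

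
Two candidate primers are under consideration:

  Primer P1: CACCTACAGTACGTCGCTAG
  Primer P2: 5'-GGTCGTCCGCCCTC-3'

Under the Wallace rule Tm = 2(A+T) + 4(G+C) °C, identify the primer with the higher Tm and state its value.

Primer P1, 62°C

Primer P1: A+T=9, G+C=11 → Tm = 2(9)+4(11) = 62°C
Primer P2: A+T=3, G+C=11 → Tm = 2(3)+4(11) = 50°C
62°C vs 50°C → primer P1 is higher.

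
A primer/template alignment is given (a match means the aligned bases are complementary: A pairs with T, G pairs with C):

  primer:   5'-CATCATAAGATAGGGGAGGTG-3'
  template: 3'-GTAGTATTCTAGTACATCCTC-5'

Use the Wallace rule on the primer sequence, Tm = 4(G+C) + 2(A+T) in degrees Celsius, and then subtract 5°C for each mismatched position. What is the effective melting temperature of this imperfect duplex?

Primer base counts: A=7, T=4, G=8, C=2 → A+T=11, G+C=10
Perfect-match Tm = 2(11) + 4(10) = 22 + 40 = 62°C
Mismatches (positions where the bases are not complementary): 5 (at positions 12, 13, 14, 16, 20)
Effective Tm = 62 − 5×5 = 62 − 25 = 37°C

37°C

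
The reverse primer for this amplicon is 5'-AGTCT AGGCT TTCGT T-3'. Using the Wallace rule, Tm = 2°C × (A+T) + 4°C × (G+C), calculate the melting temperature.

Scanning the sequence gives C=3, G=4, T=7, A=2.
A+T = 9, G+C = 7
Tm = 2×9 + 4×7 = 46°C

46°C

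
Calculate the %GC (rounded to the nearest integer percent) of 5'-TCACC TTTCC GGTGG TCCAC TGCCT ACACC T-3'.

58%

Base counts: T=9, G=5, C=13, A=4
G+C = 5 + 13 = 18 out of 31 bases
%GC = 18/31 × 100 = 58.06% ≈ 58%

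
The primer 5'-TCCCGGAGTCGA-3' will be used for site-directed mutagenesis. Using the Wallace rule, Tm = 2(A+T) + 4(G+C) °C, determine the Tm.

Counting bases: G=4, A=2, T=2, C=4
AT pairs contribute 4, GC pairs contribute 8.
Tm = 2×4 + 4×8 = 40°C

40°C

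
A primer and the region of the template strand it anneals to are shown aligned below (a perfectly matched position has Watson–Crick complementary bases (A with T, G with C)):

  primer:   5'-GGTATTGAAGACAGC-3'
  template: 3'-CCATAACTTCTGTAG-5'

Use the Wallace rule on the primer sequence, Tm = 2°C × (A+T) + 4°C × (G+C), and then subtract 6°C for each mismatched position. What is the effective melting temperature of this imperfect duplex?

Primer base counts: A=5, T=3, G=5, C=2 → A+T=8, G+C=7
Perfect-match Tm = 2(8) + 4(7) = 16 + 28 = 44°C
Mismatches (positions where the bases are not complementary): 1 (at position 14)
Effective Tm = 44 − 1×6 = 44 − 6 = 38°C

38°C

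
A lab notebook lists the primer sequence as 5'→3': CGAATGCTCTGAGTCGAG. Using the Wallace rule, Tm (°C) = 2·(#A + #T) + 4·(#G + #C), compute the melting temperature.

Counting bases: C=4, T=4, A=4, G=6
AT pairs contribute 8, GC pairs contribute 10.
Tm = 2×8 + 4×10 = 56°C

56°C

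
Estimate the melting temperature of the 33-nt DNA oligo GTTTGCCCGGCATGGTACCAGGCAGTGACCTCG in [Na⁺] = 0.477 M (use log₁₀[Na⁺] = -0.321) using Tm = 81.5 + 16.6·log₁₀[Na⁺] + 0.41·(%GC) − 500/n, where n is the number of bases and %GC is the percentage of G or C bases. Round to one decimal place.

Length n = 33. Base counts: A=5, G=11, T=7, C=10
G+C = 21, so %GC = 21/33 × 100 = 63.636%
Salt term: 16.6 × (-0.321) = -5.329
GC term: 0.41 × 63.636 = 26.091; length term: −500/33 = −15.152
Tm = 81.5 + (-5.329) + 26.091 − 15.152 = 87.11 → 87.1°C

87.1°C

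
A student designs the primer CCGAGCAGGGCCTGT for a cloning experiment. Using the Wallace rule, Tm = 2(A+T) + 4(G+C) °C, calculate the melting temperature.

52°C

Counting bases: G=6, A=2, C=5, T=2
AT pairs contribute 4, GC pairs contribute 11.
Tm = 4·11 + 2·4 = 44 + 8 = 52°C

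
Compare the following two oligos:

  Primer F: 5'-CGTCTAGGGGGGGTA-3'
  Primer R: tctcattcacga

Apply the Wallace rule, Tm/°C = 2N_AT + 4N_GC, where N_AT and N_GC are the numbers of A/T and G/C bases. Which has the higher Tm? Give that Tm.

Primer F: A+T=5, G+C=10 → Tm = 2(5)+4(10) = 50°C
Primer R: A+T=7, G+C=5 → Tm = 2(7)+4(5) = 34°C
50°C vs 34°C → primer F is higher.

Primer F, 50°C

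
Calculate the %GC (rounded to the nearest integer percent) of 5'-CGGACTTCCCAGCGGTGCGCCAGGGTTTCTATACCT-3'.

61%

Scanning the sequence gives A=5, C=12, T=9, G=10.
G+C = 10 + 12 = 22 out of 36 bases
%GC = 22/36 × 100 = 61.11% ≈ 61%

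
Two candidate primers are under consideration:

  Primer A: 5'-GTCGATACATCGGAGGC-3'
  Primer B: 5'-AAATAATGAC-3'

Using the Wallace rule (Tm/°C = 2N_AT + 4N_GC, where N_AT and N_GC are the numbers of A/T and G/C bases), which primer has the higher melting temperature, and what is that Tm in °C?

Primer A, 54°C

Primer A: A+T=7, G+C=10 → Tm = 2(7)+4(10) = 54°C
Primer B: A+T=8, G+C=2 → Tm = 2(8)+4(2) = 24°C
54°C vs 24°C → primer A is higher.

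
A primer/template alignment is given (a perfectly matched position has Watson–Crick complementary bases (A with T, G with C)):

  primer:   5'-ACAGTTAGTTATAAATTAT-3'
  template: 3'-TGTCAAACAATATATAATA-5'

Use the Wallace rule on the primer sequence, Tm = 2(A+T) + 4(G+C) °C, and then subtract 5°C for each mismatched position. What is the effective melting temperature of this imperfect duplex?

34°C

Primer base counts: A=8, T=8, G=2, C=1 → A+T=16, G+C=3
Perfect-match Tm = 2(16) + 4(3) = 32 + 12 = 44°C
Mismatches (positions where the bases are not complementary): 2 (at positions 7, 14)
Effective Tm = 44 − 2×5 = 44 − 10 = 34°C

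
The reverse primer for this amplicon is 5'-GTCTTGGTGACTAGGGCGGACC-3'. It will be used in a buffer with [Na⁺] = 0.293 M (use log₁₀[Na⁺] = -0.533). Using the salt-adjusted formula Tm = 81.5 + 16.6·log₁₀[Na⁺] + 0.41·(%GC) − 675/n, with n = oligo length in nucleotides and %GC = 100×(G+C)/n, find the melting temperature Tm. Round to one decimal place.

68.1°C

Length n = 22. Scanning the sequence gives A=3, T=5, C=5, G=9.
G+C = 14, so %GC = 14/22 × 100 = 63.636%
Salt term: 16.6 × (-0.533) = -8.848
GC term: 0.41 × 63.636 = 26.091; length term: −675/22 = −30.682
Tm = 81.5 + (-8.848) + 26.091 − 30.682 = 68.061 → 68.1°C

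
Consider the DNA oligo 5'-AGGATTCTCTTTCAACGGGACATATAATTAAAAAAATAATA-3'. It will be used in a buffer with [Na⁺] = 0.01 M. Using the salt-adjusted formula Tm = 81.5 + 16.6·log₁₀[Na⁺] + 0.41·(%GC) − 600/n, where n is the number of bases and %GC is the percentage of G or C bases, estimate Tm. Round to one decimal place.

43.7°C

Length n = 41. C=5, G=5, A=19, T=12
G+C = 10, so %GC = 10/41 × 100 = 24.39%
Salt term: 16.6 × (-2) = -33.2
GC term: 0.41 × 24.39 = 10; length term: −600/41 = −14.634
Tm = 81.5 + (-33.2) + 10 − 14.634 = 43.666 → 43.7°C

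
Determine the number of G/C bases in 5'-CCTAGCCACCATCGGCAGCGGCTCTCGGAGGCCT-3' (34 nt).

24

Scanning the sequence gives C=14, A=5, T=5, G=10.
Total G or C: 10 + 14 = 24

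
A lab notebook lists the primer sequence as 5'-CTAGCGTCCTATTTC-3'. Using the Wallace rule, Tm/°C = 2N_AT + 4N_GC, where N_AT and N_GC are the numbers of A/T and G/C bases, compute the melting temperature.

T=6, C=5, G=2, A=2
So N_AT = 8 and N_GC = 7.
Tm = 2(8) + 4(7) = 16 + 28 = 44°C

44°C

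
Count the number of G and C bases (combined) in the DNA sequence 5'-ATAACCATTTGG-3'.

4

Base counts: G=2, C=2, A=4, T=4
Total G or C: 2 + 2 = 4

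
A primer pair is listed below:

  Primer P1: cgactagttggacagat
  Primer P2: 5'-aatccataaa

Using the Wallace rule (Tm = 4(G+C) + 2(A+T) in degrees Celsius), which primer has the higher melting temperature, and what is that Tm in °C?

Primer P1: A+T=9, G+C=8 → Tm = 2(9)+4(8) = 50°C
Primer P2: A+T=8, G+C=2 → Tm = 2(8)+4(2) = 24°C
50°C vs 24°C → primer P1 is higher.

Primer P1, 50°C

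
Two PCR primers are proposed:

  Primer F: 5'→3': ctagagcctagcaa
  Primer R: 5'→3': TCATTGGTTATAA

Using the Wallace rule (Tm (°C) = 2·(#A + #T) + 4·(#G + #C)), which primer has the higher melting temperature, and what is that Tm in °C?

Primer F, 42°C

Primer F: A+T=7, G+C=7 → Tm = 2(7)+4(7) = 42°C
Primer R: A+T=10, G+C=3 → Tm = 2(10)+4(3) = 32°C
42°C vs 32°C → primer F is higher.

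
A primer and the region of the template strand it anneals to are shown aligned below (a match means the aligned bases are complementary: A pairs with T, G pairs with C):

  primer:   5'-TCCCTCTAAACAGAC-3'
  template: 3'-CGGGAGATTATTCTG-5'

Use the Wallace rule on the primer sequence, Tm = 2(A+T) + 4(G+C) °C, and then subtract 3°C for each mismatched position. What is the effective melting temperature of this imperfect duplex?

Primer base counts: A=5, T=3, G=1, C=6 → A+T=8, G+C=7
Perfect-match Tm = 2(8) + 4(7) = 16 + 28 = 44°C
Mismatches (positions where the bases are not complementary): 3 (at positions 1, 10, 11)
Effective Tm = 44 − 3×3 = 44 − 9 = 35°C

35°C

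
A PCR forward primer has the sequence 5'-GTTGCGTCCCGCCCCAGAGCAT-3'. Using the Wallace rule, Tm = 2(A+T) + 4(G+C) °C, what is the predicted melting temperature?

Base counts: A=3, T=4, G=6, C=9
A+T = 7, G+C = 15
Tm = 2×7 + 4×15 = 74°C

74°C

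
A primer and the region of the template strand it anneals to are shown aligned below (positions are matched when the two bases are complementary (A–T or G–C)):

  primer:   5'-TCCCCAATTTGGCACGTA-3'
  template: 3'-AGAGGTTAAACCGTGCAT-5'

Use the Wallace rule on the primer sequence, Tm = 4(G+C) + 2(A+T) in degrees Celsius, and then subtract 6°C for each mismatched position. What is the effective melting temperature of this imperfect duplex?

48°C

Primer base counts: A=4, T=5, G=3, C=6 → A+T=9, G+C=9
Perfect-match Tm = 2(9) + 4(9) = 18 + 36 = 54°C
Mismatches (positions where the bases are not complementary): 1 (at position 3)
Effective Tm = 54 − 1×6 = 54 − 6 = 48°C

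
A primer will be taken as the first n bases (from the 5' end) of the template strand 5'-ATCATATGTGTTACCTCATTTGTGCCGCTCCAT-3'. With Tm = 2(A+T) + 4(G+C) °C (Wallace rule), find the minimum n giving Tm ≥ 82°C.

n = 29

First 28 bases: ATCATATGTGTTACCTCATTTGTGCCGC → Tm = 80°C (< 82°C)
First 29 bases: ATCATATGTGTTACCTCATTTGTGCCGCT → Tm = 82°C (≥ 82°C)
Since every base adds ≥2°C, Tm only increases with n, so the threshold is first crossed at n = 29.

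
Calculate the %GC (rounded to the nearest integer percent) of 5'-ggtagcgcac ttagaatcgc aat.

Counting bases: G=6, C=5, A=7, T=5
G+C = 6 + 5 = 11 out of 23 bases
%GC = 11/23 × 100 = 47.83% ≈ 48%

48%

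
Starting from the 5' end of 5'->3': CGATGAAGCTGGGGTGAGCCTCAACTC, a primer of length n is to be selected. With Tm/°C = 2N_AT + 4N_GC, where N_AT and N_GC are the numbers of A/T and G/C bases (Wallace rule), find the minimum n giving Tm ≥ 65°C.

n = 20

First 19 bases: CGATGAAGCTGGGGTGAGC → Tm = 62°C (< 65°C)
First 20 bases: CGATGAAGCTGGGGTGAGCC → Tm = 66°C (≥ 65°C)
Each additional base adds 2°C (A/T) or 4°C (G/C), so Tm is non-decreasing in n; n = 20 is the first length to reach 65°C.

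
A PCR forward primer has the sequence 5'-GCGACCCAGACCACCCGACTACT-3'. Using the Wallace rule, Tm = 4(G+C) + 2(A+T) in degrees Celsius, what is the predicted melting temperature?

Base counts: G=4, C=11, T=2, A=6
A+T = 8, G+C = 15
Tm = 2×8 + 4×15 = 76°C

76°C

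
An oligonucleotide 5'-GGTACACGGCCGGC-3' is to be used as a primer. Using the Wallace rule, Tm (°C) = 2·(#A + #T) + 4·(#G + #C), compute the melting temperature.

50°C

G=6, T=1, C=5, A=2
A+T = 3, G+C = 11
Tm = 2×3 + 4×11 = 50°C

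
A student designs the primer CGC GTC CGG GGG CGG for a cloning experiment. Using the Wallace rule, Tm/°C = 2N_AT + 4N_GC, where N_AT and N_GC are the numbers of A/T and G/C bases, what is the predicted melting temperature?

Base counts: G=9, A=0, T=1, C=5
So N_AT = 1 and N_GC = 14.
Tm = 2×1 + 4×14 = 58°C

58°C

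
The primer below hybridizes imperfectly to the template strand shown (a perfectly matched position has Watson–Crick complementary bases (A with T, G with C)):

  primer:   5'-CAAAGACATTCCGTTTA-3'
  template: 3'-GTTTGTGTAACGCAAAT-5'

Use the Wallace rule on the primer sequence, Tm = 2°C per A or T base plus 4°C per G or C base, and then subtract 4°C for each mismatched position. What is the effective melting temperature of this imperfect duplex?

38°C

Primer base counts: A=6, T=5, G=2, C=4 → A+T=11, G+C=6
Perfect-match Tm = 2(11) + 4(6) = 22 + 24 = 46°C
Mismatches (positions where the bases are not complementary): 2 (at positions 5, 11)
Effective Tm = 46 − 2×4 = 46 − 8 = 38°C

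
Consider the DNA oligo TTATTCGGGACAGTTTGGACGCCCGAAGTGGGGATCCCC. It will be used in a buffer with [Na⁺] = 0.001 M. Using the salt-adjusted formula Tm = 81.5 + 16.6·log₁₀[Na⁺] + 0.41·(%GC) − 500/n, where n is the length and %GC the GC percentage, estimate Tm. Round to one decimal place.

43.1°C

Length n = 39. Scanning the sequence gives T=9, A=7, C=10, G=13.
G+C = 23, so %GC = 23/39 × 100 = 58.974%
Salt term: 16.6 × (-3) = -49.8
GC term: 0.41 × 58.974 = 24.179; length term: −500/39 = −12.821
Tm = 81.5 + (-49.8) + 24.179 − 12.821 = 43.058 → 43.1°C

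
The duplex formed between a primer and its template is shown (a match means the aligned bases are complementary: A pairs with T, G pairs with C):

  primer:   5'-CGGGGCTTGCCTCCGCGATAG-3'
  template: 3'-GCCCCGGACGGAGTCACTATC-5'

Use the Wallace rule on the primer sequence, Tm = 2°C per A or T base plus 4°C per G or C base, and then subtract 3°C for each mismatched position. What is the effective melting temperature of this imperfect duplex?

Primer base counts: A=2, T=4, G=8, C=7 → A+T=6, G+C=15
Perfect-match Tm = 2(6) + 4(15) = 12 + 60 = 72°C
Mismatches (positions where the bases are not complementary): 3 (at positions 7, 14, 16)
Effective Tm = 72 − 3×3 = 72 − 9 = 63°C

63°C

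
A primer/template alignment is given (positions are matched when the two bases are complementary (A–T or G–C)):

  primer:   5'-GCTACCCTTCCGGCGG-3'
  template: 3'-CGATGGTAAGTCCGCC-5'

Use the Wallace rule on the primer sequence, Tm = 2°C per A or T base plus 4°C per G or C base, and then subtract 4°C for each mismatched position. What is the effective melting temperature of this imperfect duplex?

48°C

Primer base counts: A=1, T=3, G=5, C=7 → A+T=4, G+C=12
Perfect-match Tm = 2(4) + 4(12) = 8 + 48 = 56°C
Mismatches (positions where the bases are not complementary): 2 (at positions 7, 11)
Effective Tm = 56 − 2×4 = 56 − 8 = 48°C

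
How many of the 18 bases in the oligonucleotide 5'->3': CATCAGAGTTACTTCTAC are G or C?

7

Scanning the sequence gives G=2, A=5, T=6, C=5.
G+C = 2 + 5 = 7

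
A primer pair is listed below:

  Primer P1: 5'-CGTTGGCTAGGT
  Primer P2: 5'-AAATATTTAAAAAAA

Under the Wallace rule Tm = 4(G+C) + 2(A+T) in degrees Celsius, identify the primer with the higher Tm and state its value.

Primer P1, 38°C

Primer P1: A+T=5, G+C=7 → Tm = 2(5)+4(7) = 38°C
Primer P2: A+T=15, G+C=0 → Tm = 2(15)+4(0) = 30°C
38°C vs 30°C → primer P1 is higher.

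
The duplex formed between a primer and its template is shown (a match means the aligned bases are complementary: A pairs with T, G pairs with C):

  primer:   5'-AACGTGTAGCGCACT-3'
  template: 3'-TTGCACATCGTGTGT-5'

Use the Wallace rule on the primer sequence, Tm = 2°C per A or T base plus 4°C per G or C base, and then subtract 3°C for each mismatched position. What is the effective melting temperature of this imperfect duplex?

Primer base counts: A=4, T=3, G=4, C=4 → A+T=7, G+C=8
Perfect-match Tm = 2(7) + 4(8) = 14 + 32 = 46°C
Mismatches (positions where the bases are not complementary): 2 (at positions 11, 15)
Effective Tm = 46 − 2×3 = 46 − 6 = 40°C

40°C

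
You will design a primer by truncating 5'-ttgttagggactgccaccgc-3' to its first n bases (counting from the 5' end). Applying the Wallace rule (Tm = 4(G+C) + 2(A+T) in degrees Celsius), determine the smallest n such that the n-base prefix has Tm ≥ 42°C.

n = 14

First 13 bases: TTGTTAGGGACTG → Tm = 38°C (< 42°C)
First 14 bases: TTGTTAGGGACTGC → Tm = 42°C (≥ 42°C)
Each additional base adds 2°C (A/T) or 4°C (G/C), so Tm is non-decreasing in n; n = 14 is the first length to reach 42°C.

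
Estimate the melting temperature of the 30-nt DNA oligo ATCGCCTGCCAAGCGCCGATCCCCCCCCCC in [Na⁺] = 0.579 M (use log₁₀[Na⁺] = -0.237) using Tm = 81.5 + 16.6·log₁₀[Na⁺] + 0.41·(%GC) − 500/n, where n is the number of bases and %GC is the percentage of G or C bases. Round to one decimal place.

92.3°C

Length n = 30. Counting bases: A=4, T=3, C=18, G=5
G+C = 23, so %GC = 23/30 × 100 = 76.667%
Salt term: 16.6 × (-0.237) = -3.934
GC term: 0.41 × 76.667 = 31.433; length term: −500/30 = −16.667
Tm = 81.5 + (-3.934) + 31.433 − 16.667 = 92.332 → 92.3°C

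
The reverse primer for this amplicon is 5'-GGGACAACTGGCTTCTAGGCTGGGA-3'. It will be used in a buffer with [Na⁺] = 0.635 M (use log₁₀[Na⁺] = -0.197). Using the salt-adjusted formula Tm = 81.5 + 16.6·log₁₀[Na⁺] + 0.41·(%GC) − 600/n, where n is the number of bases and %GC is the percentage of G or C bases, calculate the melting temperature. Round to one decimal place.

Length n = 25. G=10, C=5, T=5, A=5
G+C = 15, so %GC = 15/25 × 100 = 60%
Salt term: 16.6 × (-0.197) = -3.27
GC term: 0.41 × 60 = 24.6; length term: −600/25 = −24
Tm = 81.5 + (-3.27) + 24.6 − 24 = 78.83 → 78.8°C

78.8°C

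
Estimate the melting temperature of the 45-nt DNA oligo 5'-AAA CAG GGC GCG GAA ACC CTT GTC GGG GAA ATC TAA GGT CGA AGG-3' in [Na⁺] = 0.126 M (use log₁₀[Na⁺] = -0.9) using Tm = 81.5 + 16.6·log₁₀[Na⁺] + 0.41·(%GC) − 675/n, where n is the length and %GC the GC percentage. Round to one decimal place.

74.3°C

Length n = 45. Counting bases: A=14, T=6, C=9, G=16
G+C = 25, so %GC = 25/45 × 100 = 55.556%
Salt term: 16.6 × (-0.9) = -14.94
GC term: 0.41 × 55.556 = 22.778; length term: −675/45 = −15
Tm = 81.5 + (-14.94) + 22.778 − 15 = 74.338 → 74.3°C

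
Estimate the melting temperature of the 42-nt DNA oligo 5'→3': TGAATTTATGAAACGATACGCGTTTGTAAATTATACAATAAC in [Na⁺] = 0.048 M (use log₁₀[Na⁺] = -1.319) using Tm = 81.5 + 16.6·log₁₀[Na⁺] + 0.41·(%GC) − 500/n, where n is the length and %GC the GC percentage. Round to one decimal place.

Length n = 42. A=17, T=14, G=6, C=5
G+C = 11, so %GC = 11/42 × 100 = 26.19%
Salt term: 16.6 × (-1.319) = -21.895
GC term: 0.41 × 26.19 = 10.738; length term: −500/42 = −11.905
Tm = 81.5 + (-21.895) + 10.738 − 11.905 = 58.438 → 58.4°C

58.4°C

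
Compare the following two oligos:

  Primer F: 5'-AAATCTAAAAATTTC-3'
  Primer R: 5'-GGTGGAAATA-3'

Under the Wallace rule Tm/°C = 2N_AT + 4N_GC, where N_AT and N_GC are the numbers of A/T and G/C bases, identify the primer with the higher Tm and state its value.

Primer F, 34°C

Primer F: A+T=13, G+C=2 → Tm = 2(13)+4(2) = 34°C
Primer R: A+T=6, G+C=4 → Tm = 2(6)+4(4) = 28°C
34°C vs 28°C → primer F is higher.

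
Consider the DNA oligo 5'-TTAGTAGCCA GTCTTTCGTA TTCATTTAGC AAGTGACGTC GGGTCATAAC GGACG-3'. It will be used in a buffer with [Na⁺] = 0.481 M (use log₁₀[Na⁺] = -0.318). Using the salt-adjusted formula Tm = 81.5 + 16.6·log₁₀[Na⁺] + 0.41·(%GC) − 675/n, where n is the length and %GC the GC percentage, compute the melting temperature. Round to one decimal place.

Length n = 55. Scanning the sequence gives A=13, C=11, G=14, T=17.
G+C = 25, so %GC = 25/55 × 100 = 45.455%
Salt term: 16.6 × (-0.318) = -5.279
GC term: 0.41 × 45.455 = 18.637; length term: −675/55 = −12.273
Tm = 81.5 + (-5.279) + 18.637 − 12.273 = 82.585 → 82.6°C

82.6°C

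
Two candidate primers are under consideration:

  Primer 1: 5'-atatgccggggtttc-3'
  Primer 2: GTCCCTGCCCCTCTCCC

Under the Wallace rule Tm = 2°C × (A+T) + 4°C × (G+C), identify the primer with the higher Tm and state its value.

Primer 2, 60°C

Primer 1: A+T=7, G+C=8 → Tm = 2(7)+4(8) = 46°C
Primer 2: A+T=4, G+C=13 → Tm = 2(4)+4(13) = 60°C
46°C vs 60°C → primer 2 is higher.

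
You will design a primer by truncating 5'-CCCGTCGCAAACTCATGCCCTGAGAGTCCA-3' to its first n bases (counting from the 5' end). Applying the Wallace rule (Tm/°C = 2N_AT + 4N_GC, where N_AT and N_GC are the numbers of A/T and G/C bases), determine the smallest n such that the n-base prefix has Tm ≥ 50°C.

First 15 bases: CCCGTCGCAAACTCA → Tm = 48°C (< 50°C)
First 16 bases: CCCGTCGCAAACTCAT → Tm = 50°C (≥ 50°C)
Each additional base adds 2°C (A/T) or 4°C (G/C), so Tm is non-decreasing in n; n = 16 is the first length to reach 50°C.

n = 16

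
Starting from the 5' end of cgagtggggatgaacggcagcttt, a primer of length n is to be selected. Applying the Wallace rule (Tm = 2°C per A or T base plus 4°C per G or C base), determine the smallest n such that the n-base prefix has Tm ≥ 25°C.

n = 8

First 7 bases: CGAGTGG → Tm = 24°C (< 25°C)
First 8 bases: CGAGTGGG → Tm = 28°C (≥ 25°C)
Since every base adds ≥2°C, Tm only increases with n, so the threshold is first crossed at n = 8.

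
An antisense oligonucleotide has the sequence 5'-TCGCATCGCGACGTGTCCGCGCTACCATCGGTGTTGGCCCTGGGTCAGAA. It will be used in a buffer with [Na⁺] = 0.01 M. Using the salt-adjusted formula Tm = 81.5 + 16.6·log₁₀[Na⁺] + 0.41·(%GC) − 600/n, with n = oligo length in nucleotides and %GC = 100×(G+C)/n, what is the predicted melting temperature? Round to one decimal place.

62.5°C

Length n = 50. Base counts: T=11, C=16, G=16, A=7
G+C = 32, so %GC = 32/50 × 100 = 64%
Salt term: 16.6 × (-2) = -33.2
GC term: 0.41 × 64 = 26.24; length term: −600/50 = −12
Tm = 81.5 + (-33.2) + 26.24 − 12 = 62.54 → 62.5°C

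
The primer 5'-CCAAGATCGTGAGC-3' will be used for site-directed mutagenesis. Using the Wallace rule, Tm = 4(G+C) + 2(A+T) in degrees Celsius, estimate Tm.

Base counts: G=4, C=4, T=2, A=4
A+T = 6, G+C = 8
Tm = 2(6) + 4(8) = 12 + 32 = 44°C

44°C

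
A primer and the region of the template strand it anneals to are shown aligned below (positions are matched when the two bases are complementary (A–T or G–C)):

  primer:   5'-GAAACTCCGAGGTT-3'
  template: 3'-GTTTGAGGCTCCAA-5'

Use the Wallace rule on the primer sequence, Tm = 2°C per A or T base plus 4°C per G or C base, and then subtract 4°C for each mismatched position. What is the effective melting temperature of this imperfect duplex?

Primer base counts: A=4, T=3, G=4, C=3 → A+T=7, G+C=7
Perfect-match Tm = 2(7) + 4(7) = 14 + 28 = 42°C
Mismatches (positions where the bases are not complementary): 1 (at position 1)
Effective Tm = 42 − 1×4 = 42 − 4 = 38°C

38°C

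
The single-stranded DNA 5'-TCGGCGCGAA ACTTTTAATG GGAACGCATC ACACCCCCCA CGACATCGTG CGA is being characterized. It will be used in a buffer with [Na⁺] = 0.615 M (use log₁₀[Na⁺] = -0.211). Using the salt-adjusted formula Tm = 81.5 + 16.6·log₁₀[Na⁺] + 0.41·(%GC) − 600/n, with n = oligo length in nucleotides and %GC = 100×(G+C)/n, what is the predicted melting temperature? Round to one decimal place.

89.9°C

Length n = 53. Base counts: G=12, C=18, T=9, A=14
G+C = 30, so %GC = 30/53 × 100 = 56.604%
Salt term: 16.6 × (-0.211) = -3.503
GC term: 0.41 × 56.604 = 23.208; length term: −600/53 = −11.321
Tm = 81.5 + (-3.503) + 23.208 − 11.321 = 89.884 → 89.9°C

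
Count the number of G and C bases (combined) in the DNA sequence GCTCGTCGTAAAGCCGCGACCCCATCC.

Base counts: A=5, G=6, C=12, T=4
G+C = 6 + 12 = 18

18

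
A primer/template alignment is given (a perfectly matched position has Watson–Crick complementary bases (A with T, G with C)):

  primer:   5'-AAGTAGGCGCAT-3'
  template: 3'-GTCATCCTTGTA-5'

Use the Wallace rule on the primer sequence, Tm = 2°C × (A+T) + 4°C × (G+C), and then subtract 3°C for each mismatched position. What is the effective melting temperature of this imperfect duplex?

Primer base counts: A=4, T=2, G=4, C=2 → A+T=6, G+C=6
Perfect-match Tm = 2(6) + 4(6) = 12 + 24 = 36°C
Mismatches (positions where the bases are not complementary): 3 (at positions 1, 8, 9)
Effective Tm = 36 − 3×3 = 36 − 9 = 27°C

27°C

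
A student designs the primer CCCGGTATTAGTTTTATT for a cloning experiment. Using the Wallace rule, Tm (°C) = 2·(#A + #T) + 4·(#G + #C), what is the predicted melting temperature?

48°C

Scanning the sequence gives A=3, T=9, G=3, C=3.
So N_AT = 12 and N_GC = 6.
Tm = 4·6 + 2·12 = 24 + 24 = 48°C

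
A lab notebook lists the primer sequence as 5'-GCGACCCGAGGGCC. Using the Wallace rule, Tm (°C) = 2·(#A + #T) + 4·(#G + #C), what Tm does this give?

Base counts: A=2, T=0, G=6, C=6
AT pairs contribute 2, GC pairs contribute 12.
Tm = 4·12 + 2·2 = 48 + 4 = 52°C

52°C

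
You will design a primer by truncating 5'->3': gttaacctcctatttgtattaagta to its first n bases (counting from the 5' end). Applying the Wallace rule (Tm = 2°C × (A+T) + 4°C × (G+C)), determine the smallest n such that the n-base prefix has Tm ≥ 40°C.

First 14 bases: GTTAACCTCCTATT → Tm = 38°C (< 40°C)
First 15 bases: GTTAACCTCCTATTT → Tm = 40°C (≥ 40°C)
Since every base adds ≥2°C, Tm only increases with n, so the threshold is first crossed at n = 15.

n = 15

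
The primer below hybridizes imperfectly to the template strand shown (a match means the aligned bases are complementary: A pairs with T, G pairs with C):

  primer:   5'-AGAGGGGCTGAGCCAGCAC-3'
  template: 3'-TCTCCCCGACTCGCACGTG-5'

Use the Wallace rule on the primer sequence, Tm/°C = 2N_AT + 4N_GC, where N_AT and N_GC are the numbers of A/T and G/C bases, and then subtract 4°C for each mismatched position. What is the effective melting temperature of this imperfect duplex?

56°C

Primer base counts: A=5, T=1, G=8, C=5 → A+T=6, G+C=13
Perfect-match Tm = 2(6) + 4(13) = 12 + 52 = 64°C
Mismatches (positions where the bases are not complementary): 2 (at positions 14, 15)
Effective Tm = 64 − 2×4 = 64 − 8 = 56°C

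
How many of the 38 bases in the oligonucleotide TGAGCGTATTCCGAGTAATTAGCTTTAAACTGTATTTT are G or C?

Base counts: C=5, A=10, T=16, G=7
Total G or C: 7 + 5 = 12

12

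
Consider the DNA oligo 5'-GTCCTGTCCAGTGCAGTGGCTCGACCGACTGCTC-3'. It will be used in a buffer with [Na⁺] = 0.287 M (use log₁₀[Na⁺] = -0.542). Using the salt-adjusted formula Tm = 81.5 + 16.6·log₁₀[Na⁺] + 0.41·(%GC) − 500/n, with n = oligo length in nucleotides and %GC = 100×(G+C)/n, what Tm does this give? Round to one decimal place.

Length n = 34. Scanning the sequence gives T=8, A=4, G=10, C=12.
G+C = 22, so %GC = 22/34 × 100 = 64.706%
Salt term: 16.6 × (-0.542) = -8.997
GC term: 0.41 × 64.706 = 26.529; length term: −500/34 = −14.706
Tm = 81.5 + (-8.997) + 26.529 − 14.706 = 84.326 → 84.3°C

84.3°C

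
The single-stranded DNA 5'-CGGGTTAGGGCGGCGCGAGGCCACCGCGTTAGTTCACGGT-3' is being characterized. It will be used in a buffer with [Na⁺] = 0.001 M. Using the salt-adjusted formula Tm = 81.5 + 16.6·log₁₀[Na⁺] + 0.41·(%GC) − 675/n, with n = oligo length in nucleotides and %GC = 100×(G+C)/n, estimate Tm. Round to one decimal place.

43.5°C

Length n = 40. Counting bases: A=5, G=17, C=11, T=7
G+C = 28, so %GC = 28/40 × 100 = 70%
Salt term: 16.6 × (-3) = -49.8
GC term: 0.41 × 70 = 28.7; length term: −675/40 = −16.875
Tm = 81.5 + (-49.8) + 28.7 − 16.875 = 43.525 → 43.5°C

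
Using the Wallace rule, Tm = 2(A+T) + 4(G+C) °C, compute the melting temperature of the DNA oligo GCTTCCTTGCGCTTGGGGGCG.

Base counts: A=0, G=9, T=6, C=6
A+T = 6, G+C = 15
Tm = 2×6 + 4×15 = 72°C

72°C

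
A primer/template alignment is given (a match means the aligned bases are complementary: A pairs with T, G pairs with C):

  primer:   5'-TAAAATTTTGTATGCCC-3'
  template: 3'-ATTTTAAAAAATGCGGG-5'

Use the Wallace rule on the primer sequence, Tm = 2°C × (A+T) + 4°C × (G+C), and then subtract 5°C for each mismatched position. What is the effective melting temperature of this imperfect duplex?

34°C

Primer base counts: A=5, T=7, G=2, C=3 → A+T=12, G+C=5
Perfect-match Tm = 2(12) + 4(5) = 24 + 20 = 44°C
Mismatches (positions where the bases are not complementary): 2 (at positions 10, 13)
Effective Tm = 44 − 2×5 = 44 − 10 = 34°C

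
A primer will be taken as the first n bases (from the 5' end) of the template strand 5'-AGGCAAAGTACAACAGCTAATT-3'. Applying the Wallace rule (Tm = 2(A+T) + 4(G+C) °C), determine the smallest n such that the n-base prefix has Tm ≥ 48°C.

First 16 bases: AGGCAAAGTACAACAG → Tm = 46°C (< 48°C)
First 17 bases: AGGCAAAGTACAACAGC → Tm = 50°C (≥ 48°C)
Since every base adds ≥2°C, Tm only increases with n, so the threshold is first crossed at n = 17.

n = 17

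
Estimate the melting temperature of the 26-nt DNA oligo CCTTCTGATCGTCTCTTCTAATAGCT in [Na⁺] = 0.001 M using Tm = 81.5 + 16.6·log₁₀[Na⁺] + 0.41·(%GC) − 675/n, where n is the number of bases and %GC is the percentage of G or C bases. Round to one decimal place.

23.1°C

Length n = 26. Base counts: C=8, A=4, T=11, G=3
G+C = 11, so %GC = 11/26 × 100 = 42.308%
Salt term: 16.6 × (-3) = -49.8
GC term: 0.41 × 42.308 = 17.346; length term: −675/26 = −25.962
Tm = 81.5 + (-49.8) + 17.346 − 25.962 = 23.084 → 23.1°C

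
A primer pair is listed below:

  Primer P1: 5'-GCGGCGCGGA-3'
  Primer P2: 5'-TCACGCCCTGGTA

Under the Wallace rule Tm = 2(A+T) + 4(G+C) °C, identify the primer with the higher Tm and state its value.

Primer P1: A+T=1, G+C=9 → Tm = 2(1)+4(9) = 38°C
Primer P2: A+T=5, G+C=8 → Tm = 2(5)+4(8) = 42°C
38°C vs 42°C → primer P2 is higher.

Primer P2, 42°C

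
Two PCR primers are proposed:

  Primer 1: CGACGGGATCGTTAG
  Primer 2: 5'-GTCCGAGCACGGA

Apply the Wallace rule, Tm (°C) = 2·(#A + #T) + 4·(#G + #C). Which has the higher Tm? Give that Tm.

Primer 1, 48°C

Primer 1: A+T=6, G+C=9 → Tm = 2(6)+4(9) = 48°C
Primer 2: A+T=4, G+C=9 → Tm = 2(4)+4(9) = 44°C
48°C vs 44°C → primer 1 is higher.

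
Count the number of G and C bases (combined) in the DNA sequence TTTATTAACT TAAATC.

2

Counting bases: G=0, C=2, T=8, A=6
G+C = 0 + 2 = 2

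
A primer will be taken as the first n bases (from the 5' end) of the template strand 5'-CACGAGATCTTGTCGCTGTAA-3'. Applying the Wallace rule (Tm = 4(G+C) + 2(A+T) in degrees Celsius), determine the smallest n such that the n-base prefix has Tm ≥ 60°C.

n = 20

First 19 bases: CACGAGATCTTGTCGCTGT → Tm = 58°C (< 60°C)
First 20 bases: CACGAGATCTTGTCGCTGTA → Tm = 60°C (≥ 60°C)
Since every base adds ≥2°C, Tm only increases with n, so the threshold is first crossed at n = 20.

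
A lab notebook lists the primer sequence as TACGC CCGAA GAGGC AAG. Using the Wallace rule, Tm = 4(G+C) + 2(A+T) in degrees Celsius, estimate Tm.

Base counts: G=6, C=5, A=6, T=1
AT pairs contribute 7, GC pairs contribute 11.
Tm = 2×7 + 4×11 = 58°C

58°C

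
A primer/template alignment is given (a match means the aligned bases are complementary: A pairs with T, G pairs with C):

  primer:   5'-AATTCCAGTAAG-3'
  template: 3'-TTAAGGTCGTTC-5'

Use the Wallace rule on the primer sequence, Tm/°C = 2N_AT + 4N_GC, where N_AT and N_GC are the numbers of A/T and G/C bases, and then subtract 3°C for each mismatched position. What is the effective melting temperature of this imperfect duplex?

Primer base counts: A=5, T=3, G=2, C=2 → A+T=8, G+C=4
Perfect-match Tm = 2(8) + 4(4) = 16 + 16 = 32°C
Mismatches (positions where the bases are not complementary): 1 (at position 9)
Effective Tm = 32 − 1×3 = 32 − 3 = 29°C

29°C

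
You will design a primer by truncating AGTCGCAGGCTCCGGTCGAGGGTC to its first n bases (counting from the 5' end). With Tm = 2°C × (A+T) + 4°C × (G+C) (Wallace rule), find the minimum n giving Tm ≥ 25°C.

First 7 bases: AGTCGCA → Tm = 22°C (< 25°C)
First 8 bases: AGTCGCAG → Tm = 26°C (≥ 25°C)
Each additional base adds 2°C (A/T) or 4°C (G/C), so Tm is non-decreasing in n; n = 8 is the first length to reach 25°C.

n = 8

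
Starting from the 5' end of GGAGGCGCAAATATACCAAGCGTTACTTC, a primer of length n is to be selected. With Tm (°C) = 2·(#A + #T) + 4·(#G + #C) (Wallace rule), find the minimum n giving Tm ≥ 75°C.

n = 26

First 25 bases: GGAGGCGCAAATATACCAAGCGTTA → Tm = 74°C (< 75°C)
First 26 bases: GGAGGCGCAAATATACCAAGCGTTAC → Tm = 78°C (≥ 75°C)
Each additional base adds 2°C (A/T) or 4°C (G/C), so Tm is non-decreasing in n; n = 26 is the first length to reach 75°C.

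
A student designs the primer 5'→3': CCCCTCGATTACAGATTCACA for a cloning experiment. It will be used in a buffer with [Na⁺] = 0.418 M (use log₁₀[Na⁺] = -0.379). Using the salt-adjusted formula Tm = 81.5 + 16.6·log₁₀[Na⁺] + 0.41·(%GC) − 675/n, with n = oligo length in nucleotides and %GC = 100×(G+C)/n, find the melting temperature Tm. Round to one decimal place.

Length n = 21. Scanning the sequence gives T=5, C=8, A=6, G=2.
G+C = 10, so %GC = 10/21 × 100 = 47.619%
Salt term: 16.6 × (-0.379) = -6.291
GC term: 0.41 × 47.619 = 19.524; length term: −675/21 = −32.143
Tm = 81.5 + (-6.291) + 19.524 − 32.143 = 62.59 → 62.6°C

62.6°C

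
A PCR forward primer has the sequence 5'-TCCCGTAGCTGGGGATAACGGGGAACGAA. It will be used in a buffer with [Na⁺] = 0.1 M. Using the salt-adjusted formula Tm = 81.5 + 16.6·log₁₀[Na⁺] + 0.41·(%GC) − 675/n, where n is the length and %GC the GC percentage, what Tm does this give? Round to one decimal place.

Length n = 29. C=6, T=4, A=8, G=11
G+C = 17, so %GC = 17/29 × 100 = 58.621%
Salt term: 16.6 × (-1) = -16.6
GC term: 0.41 × 58.621 = 24.035; length term: −675/29 = −23.276
Tm = 81.5 + (-16.6) + 24.035 − 23.276 = 65.659 → 65.7°C

65.7°C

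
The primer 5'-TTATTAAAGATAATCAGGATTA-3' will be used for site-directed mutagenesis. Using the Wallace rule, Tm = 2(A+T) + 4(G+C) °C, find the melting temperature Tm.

52°C

Base counts: C=1, T=8, G=3, A=10
So N_AT = 18 and N_GC = 4.
Tm = 2×18 + 4×4 = 52°C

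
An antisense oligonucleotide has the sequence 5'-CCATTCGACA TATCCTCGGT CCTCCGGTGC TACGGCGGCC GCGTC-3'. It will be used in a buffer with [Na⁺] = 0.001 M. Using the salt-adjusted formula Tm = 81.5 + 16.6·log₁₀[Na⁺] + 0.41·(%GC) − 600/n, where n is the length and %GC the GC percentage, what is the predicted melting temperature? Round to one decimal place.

45.7°C

Length n = 45. Scanning the sequence gives G=12, T=10, A=5, C=18.
G+C = 30, so %GC = 30/45 × 100 = 66.667%
Salt term: 16.6 × (-3) = -49.8
GC term: 0.41 × 66.667 = 27.333; length term: −600/45 = −13.333
Tm = 81.5 + (-49.8) + 27.333 − 13.333 = 45.7 → 45.7°C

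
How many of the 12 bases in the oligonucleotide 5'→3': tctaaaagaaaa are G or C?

Counting bases: C=1, A=8, T=2, G=1
Total G or C: 1 + 1 = 2

2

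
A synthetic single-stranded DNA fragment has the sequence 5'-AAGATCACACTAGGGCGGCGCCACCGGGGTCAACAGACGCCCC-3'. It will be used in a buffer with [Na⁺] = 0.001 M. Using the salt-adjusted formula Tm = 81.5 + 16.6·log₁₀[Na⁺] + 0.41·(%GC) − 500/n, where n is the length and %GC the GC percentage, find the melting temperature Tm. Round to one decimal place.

47.7°C

Length n = 43. A=11, T=3, C=16, G=13
G+C = 29, so %GC = 29/43 × 100 = 67.442%
Salt term: 16.6 × (-3) = -49.8
GC term: 0.41 × 67.442 = 27.651; length term: −500/43 = −11.628
Tm = 81.5 + (-49.8) + 27.651 − 11.628 = 47.723 → 47.7°C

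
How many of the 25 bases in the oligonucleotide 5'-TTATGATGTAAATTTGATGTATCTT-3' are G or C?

Base counts: C=1, G=4, T=13, A=7
Total G or C: 4 + 1 = 5

5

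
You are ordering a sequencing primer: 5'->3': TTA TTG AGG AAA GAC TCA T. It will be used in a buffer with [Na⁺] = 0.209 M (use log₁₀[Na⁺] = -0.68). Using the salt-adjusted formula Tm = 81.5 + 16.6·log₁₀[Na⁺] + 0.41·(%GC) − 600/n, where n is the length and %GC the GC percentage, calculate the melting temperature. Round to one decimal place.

51.6°C

Length n = 19. Scanning the sequence gives C=2, G=4, A=7, T=6.
G+C = 6, so %GC = 6/19 × 100 = 31.579%
Salt term: 16.6 × (-0.68) = -11.288
GC term: 0.41 × 31.579 = 12.947; length term: −600/19 = −31.579
Tm = 81.5 + (-11.288) + 12.947 − 31.579 = 51.58 → 51.6°C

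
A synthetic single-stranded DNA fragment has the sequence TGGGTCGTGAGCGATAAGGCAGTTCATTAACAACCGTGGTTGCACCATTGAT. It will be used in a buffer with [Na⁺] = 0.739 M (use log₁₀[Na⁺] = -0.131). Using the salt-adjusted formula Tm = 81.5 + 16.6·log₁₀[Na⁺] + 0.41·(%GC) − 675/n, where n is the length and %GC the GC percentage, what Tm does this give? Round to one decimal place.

86.1°C

Length n = 52. Scanning the sequence gives G=15, T=14, A=13, C=10.
G+C = 25, so %GC = 25/52 × 100 = 48.077%
Salt term: 16.6 × (-0.131) = -2.175
GC term: 0.41 × 48.077 = 19.712; length term: −675/52 = −12.981
Tm = 81.5 + (-2.175) + 19.712 − 12.981 = 86.056 → 86.1°C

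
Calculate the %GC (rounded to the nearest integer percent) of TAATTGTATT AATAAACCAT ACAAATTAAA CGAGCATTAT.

20%

Base counts: T=13, A=19, C=5, G=3
G+C = 3 + 5 = 8 out of 40 bases
%GC = 8/40 × 100 = 20% ≈ 20%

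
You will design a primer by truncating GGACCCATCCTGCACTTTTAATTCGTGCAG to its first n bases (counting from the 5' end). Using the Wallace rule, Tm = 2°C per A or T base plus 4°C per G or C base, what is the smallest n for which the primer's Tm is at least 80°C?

First 26 bases: GGACCCATCCTGCACTTTTAATTCGT → Tm = 76°C (< 80°C)
First 27 bases: GGACCCATCCTGCACTTTTAATTCGTG → Tm = 80°C (≥ 80°C)
Each additional base adds 2°C (A/T) or 4°C (G/C), so Tm is non-decreasing in n; n = 27 is the first length to reach 80°C.

n = 27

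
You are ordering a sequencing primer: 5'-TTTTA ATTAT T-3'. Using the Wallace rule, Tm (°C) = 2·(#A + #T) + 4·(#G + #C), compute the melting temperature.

G=0, C=0, T=8, A=3
So N_AT = 11 and N_GC = 0.
Tm = 2(11) + 4(0) = 22 + 0 = 22°C

22°C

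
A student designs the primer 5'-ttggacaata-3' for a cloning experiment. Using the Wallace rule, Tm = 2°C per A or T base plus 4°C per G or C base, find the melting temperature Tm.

26°C

Base counts: G=2, T=3, C=1, A=4
So N_AT = 7 and N_GC = 3.
Tm = 4·3 + 2·7 = 12 + 14 = 26°C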